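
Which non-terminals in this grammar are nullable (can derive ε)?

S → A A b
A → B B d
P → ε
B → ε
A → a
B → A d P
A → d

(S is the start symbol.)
ε-productions: P → ε, B → ε
So P, B are immediately nullable.
No further non-terminal can be added: every production for the remaining non-terminals contains a terminal or a non-nullable non-terminal.
Nullable = { 'B', 'P' }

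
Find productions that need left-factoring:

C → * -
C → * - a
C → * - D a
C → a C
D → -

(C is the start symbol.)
Yes, C has productions with common prefix '* -'

Left-factoring is needed when two productions for the same non-terminal
share a common prefix on the right-hand side.

Productions for C:
  C → * -
  C → * - a
  C → * - D a
  C → a C

Found common prefix '* -' in productions for C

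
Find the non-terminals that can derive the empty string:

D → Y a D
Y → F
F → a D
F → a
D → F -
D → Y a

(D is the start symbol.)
A non-terminal is nullable if it can derive ε (the empty string): either it has an ε-production, or it has a production whose right-hand side consists entirely of nullable non-terminals.

There are no ε-productions, so no non-terminal can derive ε.
No non-terminals are nullable.

Answer: None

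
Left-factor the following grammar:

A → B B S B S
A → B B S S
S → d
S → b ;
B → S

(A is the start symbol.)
Left-factoring transforms A → αβ₁ | αβ₂ into A → αA' and A' → β₁ | β₂
(α is the longest common prefix among the alternatives). Repeat until
no nonterminal has two alternatives with a common prefix.

Round 1: A has alternatives sharing prefix 'B B S'. Introduce A': A → B B S A'
  Add: A' → B S
  Add: A' → S

No remaining common prefixes — done.

Resulting grammar:
A → B B S A'
A' → B S
A' → S
S → d
S → b ;
B → S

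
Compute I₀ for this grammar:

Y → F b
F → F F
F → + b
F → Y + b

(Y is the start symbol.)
First, augment the grammar with Y' → Y
I₀ = CLOSURE({ [Y' → . Y] }):
  [Y' → . Y] has the dot before Y: add [Y → . F b]
  [Y → . F b] has the dot before F: add [F → . F F], [F → . + b], [F → . Y + b]
No further items can be added.

I₀ = { [F → . + b], [F → . F F], [F → . Y + b], [Y → . F b], [Y' → . Y] }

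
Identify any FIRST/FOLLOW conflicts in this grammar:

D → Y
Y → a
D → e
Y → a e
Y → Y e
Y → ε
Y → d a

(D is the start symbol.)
A FIRST/FOLLOW conflict occurs when a non-terminal N has a nullable alternative N → β (β ⇒* ε) and another alternative N → α with FIRST(α) ∩ FOLLOW(N) ≠ ∅: on such a lookahead the parser cannot decide between expanding α and letting N vanish via β.

Nullable non-terminals: D, Y.
FIRST sets used below: FIRST(Y) = { 'a', 'd', 'e', ε }

D: nullable alternative(s) D → Y; FOLLOW(D) = { $ }
  D → Y: FIRST \ {ε} = { 'a', 'd', 'e' } — this is the only nullable alternative, skip
  D → e: FIRST \ {ε} = { 'e' } — disjoint from FOLLOW(D)

Y: nullable alternative(s) Y → ε; FOLLOW(Y) = { $, 'e' }
  Y → a: FIRST \ {ε} = { 'a' } — disjoint from FOLLOW(Y)
  Y → a e: FIRST \ {ε} = { 'a' } — disjoint from FOLLOW(Y)
  Y → Y e: FIRST \ {ε} = { 'a', 'd', 'e' } — overlaps FOLLOW(Y) on { 'e' }: CONFLICT
  Y → ε: FIRST \ {ε} = { } — this is the only nullable alternative, skip
  Y → d a: FIRST \ {ε} = { 'd' } — disjoint from FOLLOW(Y)

So the grammar has 1 FIRST/FOLLOW conflict (marked CONFLICT above).

Answer: Yes. Y → Y e with FOLLOW(Y) on { 'e' }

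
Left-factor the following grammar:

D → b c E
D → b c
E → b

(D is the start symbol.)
D → b c D'
D' → E
D' → ε
E → b

Left-factoring transforms A → αβ₁ | αβ₂ into A → αA' and A' → β₁ | β₂
(α is the longest common prefix among the alternatives). Repeat until
no nonterminal has two alternatives with a common prefix.

Round 1: D has alternatives sharing prefix 'b c'. Introduce D': D → b c D'
  Add: D' → E
  Add: D' → ε

No remaining common prefixes — done.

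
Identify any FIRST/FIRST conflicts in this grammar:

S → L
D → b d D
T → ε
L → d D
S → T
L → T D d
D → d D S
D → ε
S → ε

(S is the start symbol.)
A FIRST/FIRST conflict occurs when two productions N → α and N → β for the same non-terminal have FIRST(α) ∩ FIRST(β) ≠ ∅ (with ε ∈ FIRST of a nullable right-hand side, so two nullable alternatives also conflict).

FIRST sets of the non-terminals at (or reachable through a nullable prefix from) the front of some alternative:
  FIRST(L) = { 'b', 'd' }
  FIRST(T) = { ε }
  FIRST(D) = { 'b', 'd', ε }

Productions for S:
  S → L: FIRST = { 'b', 'd' }
  S → T: FIRST = { ε }
  S → ε: FIRST = { ε }
Productions for D:
  D → b d D: FIRST = { 'b' }
  D → d D S: FIRST = { 'd' }
  D → ε: FIRST = { ε }
Productions for L:
  L → d D: FIRST = { 'd' }
  L → T D d: FIRST = { 'b', 'd' }
T has only one production, so no FIRST/FIRST conflict is possible there.

Conflict for S: S → T and S → ε
  Overlap: { ε }
Conflict for L: L → d D and L → T D d
  Overlap: { 'd' }

Answer: Yes. S → T / S → ε on { ε }; L → d D / L → T D d on { 'd' }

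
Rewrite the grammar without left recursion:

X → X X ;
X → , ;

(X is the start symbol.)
X → , ; X'
X' → X ; X'
X' → ε

X is directly left-recursive. The standard transformation for
  A → A α₁ | ... | A α_m | β₁ | ... | β_n
is
  A  → β₁ A' | ... | β_n A'
  A' → α₁ A' | ... | α_m A' | ε

X → , ; becomes X → , ; X'
X → X X ; becomes X' → X ; X'
Add X' → ε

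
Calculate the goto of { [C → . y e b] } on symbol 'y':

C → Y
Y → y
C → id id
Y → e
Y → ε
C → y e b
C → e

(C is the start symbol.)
{ [C → y . e b] }

GOTO(I, 'y') = CLOSURE({ [A → αX.β] : [A → α.Xβ] ∈ I, X = 'y' })

Items with dot before 'y', with the dot advanced:
  [C → . y e b] → [C → y . e b]
Closure adds nothing (no advanced item has the dot before a non-terminal).

GOTO = { [C → y . e b] }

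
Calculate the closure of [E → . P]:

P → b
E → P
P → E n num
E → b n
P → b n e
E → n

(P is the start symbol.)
{ [E → . P], [E → . b n], [E → . n], [P → . E n num], [P → . b n e], [P → . b] }

Start with: [E → . P]
  [E → . P] has the dot before P: add [P → . b], [P → . E n num], [P → . b n e]
  [P → . E n num] has the dot before E: add [E → . b n], [E → . n]
No further items can be added.

CLOSURE = { [E → . P], [E → . b n], [E → . n], [P → . E n num], [P → . b n e], [P → . b] }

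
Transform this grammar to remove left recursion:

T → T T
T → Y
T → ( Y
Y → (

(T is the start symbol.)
T is directly left-recursive. The standard transformation for
  A → A α₁ | ... | A α_m | β₁ | ... | β_n
is
  A  → β₁ A' | ... | β_n A'
  A' → α₁ A' | ... | α_m A' | ε

T → Y becomes T → Y T'
T → ( Y becomes T → ( Y T'
T → T T becomes T' → T T'
Add T' → ε

Productions for other non-terminals are unchanged:
  Y → (

Resulting grammar:
T → Y T'
T → ( Y T'
T' → T T'
T' → ε
Y → (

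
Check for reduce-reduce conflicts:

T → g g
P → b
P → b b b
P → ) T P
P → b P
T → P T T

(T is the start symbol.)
Yes — I9: [P → b .] vs [P → b b b .]

A reduce-reduce conflict occurs when an LR(0) state has two complete items [A → α .] and [B → β .] — both call for a reduction, and with no lookahead the parser cannot choose between them.

Augment with T' → T and build the canonical LR(0) collection (I0 = CLOSURE({[T' → . T]}), then GOTO on every symbol after a dot until no new states appear). It has 14 states:
  I0: { [P → . ) T P], [P → . b P], [P → . b b b], [P → . b], [T → . P T T], [T → . g g], [T' → . T] }  — shift
  I1: { [P → ) . T P], [P → . ) T P], [P → . b P], [P → . b b b], [P → . b], [T → . P T T], [T → . g g] }  — shift
  I2: { [P → . ) T P], [P → . b P], [P → . b b b], [P → . b], [T → . P T T], [T → . g g], [T → P . T T] }  — shift
  I3: { [T' → T .] }  — accept
  I4: { [P → . ) T P], [P → . b P], [P → . b b b], [P → . b], [P → b . P], [P → b . b b], [P → b .] }  — shift, reduce
  I5: { [T → g . g] }  — shift
  I6: { [T → g g .] }  — reduce
  I7: { [P → b P .] }  — reduce
  I8: { [P → . ) T P], [P → . b P], [P → . b b b], [P → . b], [P → b . P], [P → b . b b], [P → b .], [P → b b . b] }  — shift, reduce
  I9: { [P → . ) T P], [P → . b P], [P → . b b b], [P → . b], [P → b . P], [P → b . b b], [P → b .], [P → b b . b], [P → b b b .] }  — shift, 2 reduces
  I10: { [P → . ) T P], [P → . b P], [P → . b b b], [P → . b], [T → . P T T], [T → . g g], [T → P T . T] }  — shift
  I11: { [T → P T T .] }  — reduce
  I12: { [P → ) T . P], [P → . ) T P], [P → . b P], [P → . b b b], [P → . b] }  — shift
  I13: { [P → ) T P .] }  — reduce

I9 contains complete items [P → b .], [P → b b b .] — reduce-reduce conflict.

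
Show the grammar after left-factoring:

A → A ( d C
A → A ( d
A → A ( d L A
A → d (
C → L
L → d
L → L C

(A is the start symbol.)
Left-factoring transforms A → αβ₁ | αβ₂ into A → αA' and A' → β₁ | β₂
(α is the longest common prefix among the alternatives). Repeat until
no nonterminal has two alternatives with a common prefix.

Round 1: A has alternatives sharing prefix 'A ( d'. Introduce A': A → A ( d A'
  Add: A' → C
  Add: A' → ε
  Add: A' → L A

No remaining common prefixes — done.

Resulting grammar:
A → A ( d A'
A' → C
A' → ε
A' → L A
A → d (
C → L
L → d
L → L C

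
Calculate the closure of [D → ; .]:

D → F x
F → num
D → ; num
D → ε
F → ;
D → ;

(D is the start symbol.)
To compute CLOSURE, for each item [A → α.Bβ] where B is a non-terminal, add [B → .γ] for all productions B → γ; repeat for the newly added items until nothing changes.

Start with: [D → ; .]
The dot is at the end, so nothing is added.

CLOSURE = { [D → ; .] }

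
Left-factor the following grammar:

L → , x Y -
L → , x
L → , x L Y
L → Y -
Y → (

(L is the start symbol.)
L → , x L'
L' → Y -
L' → ε
L' → L Y
L → Y -
Y → (

Left-factoring transforms A → αβ₁ | αβ₂ into A → αA' and A' → β₁ | β₂
(α is the longest common prefix among the alternatives). Repeat until
no nonterminal has two alternatives with a common prefix.

Round 1: L has alternatives sharing prefix ', x'. Introduce L': L → , x L'
  Add: L' → Y -
  Add: L' → ε
  Add: L' → L Y

No remaining common prefixes — done.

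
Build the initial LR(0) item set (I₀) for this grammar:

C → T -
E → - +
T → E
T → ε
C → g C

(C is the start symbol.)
First, augment the grammar with C' → C
I₀ = CLOSURE({ [C' → . C] }):
  [C' → . C] has the dot before C: add [C → . T -], [C → . g C]
  [C → . T -] has the dot before T: add [T → . E], [T → .]
  [T → . E] has the dot before E: add [E → . - +]
No further items can be added.

I₀ = { [C → . T -], [C → . g C], [C' → . C], [E → . - +], [T → . E], [T → .] }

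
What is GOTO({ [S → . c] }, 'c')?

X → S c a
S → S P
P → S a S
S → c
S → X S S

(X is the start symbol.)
GOTO(I, 'c') = CLOSURE({ [A → αX.β] : [A → α.Xβ] ∈ I, X = 'c' })

Items with dot before 'c', with the dot advanced:
  [S → . c] → [S → c .]
Closure adds nothing (no advanced item has the dot before a non-terminal).

GOTO = { [S → c .] }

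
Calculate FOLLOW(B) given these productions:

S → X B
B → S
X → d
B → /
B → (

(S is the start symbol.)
{ $ }

In S → X B: B is at the end, add FOLLOW(S)

The FOLLOW sets referred to above (computed the same way, to a fixed point):
  FOLLOW(S) = { $ }

Taking the union: FOLLOW(B) = { $ }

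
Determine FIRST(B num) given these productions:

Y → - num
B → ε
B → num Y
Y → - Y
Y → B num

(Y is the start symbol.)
FIRST sets of the non-terminals involved (from the grammar, by fixed-point iteration):
  FIRST(B) = { 'num', ε }

To compute FIRST(B num), process the symbols left to right:
Symbol B is a non-terminal. Add FIRST(B) \ {ε} = { 'num' }
B is nullable (ε ∈ FIRST(B)), continue to the next symbol.
Symbol num is a terminal. Add 'num' and stop.
FIRST(B num) = { 'num' }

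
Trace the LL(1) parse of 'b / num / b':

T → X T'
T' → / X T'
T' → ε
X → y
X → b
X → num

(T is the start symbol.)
LL(1) parsing maintains a stack (initially the start symbol over $) and the input. At each step: if the stack top is a terminal, match it against the current input token; if it is a non-terminal N, replace it with the RHS of M[N, lookahead] (the unique production whose predict set contains the lookahead).

Stack is shown with the top on the left.

Stack     Input          Action
-------------------------------
T $       b / num / b $  output T → X T'
X T' $    b / num / b $  output X → b
b T' $    b / num / b $  match 'b'
T' $      / num / b $    output T' → / X T'
/ X T' $  / num / b $    match '/'
X T' $    num / b $      output X → num
num T' $  num / b $      match 'num'
T' $      / b $          output T' → / X T'
/ X T' $  / b $          match '/'
X T' $    b $            output X → b
b T' $    b $            match 'b'
T' $      $              output T' → ε
$         $              accept

The string is accepted.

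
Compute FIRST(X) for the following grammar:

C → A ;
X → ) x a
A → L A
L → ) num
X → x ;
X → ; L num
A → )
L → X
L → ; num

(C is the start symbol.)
To compute FIRST(X), examine every production with X on the left-hand side, reading each right-hand side left to right until a non-nullable symbol is reached.

From X → ) x a:
  - ')' is a terminal: add ')' and stop
From X → x ;:
  - x is a terminal: add 'x' and stop
From X → ; L num:
  - ';' is a terminal: add ';' and stop

Collecting: FIRST(X) = { ')', ';', 'x' }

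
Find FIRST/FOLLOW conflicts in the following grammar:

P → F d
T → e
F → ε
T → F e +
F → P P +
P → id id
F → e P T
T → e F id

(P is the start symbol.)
Yes. F → P P '+' with FOLLOW(F) on { 'd', 'e', 'id' }; F → e P T with FOLLOW(F) on { 'e' }

Nullable non-terminals: F.
FIRST sets used below: FIRST(P) = { 'd', 'e', 'id' }

F: nullable alternative(s) F → ε; FOLLOW(F) = { 'd', 'e', 'id' }
  F → ε: FIRST \ {ε} = { } — this is the only nullable alternative, skip
  F → P P +: FIRST \ {ε} = { 'd', 'e', 'id' } — overlaps FOLLOW(F) on { 'd', 'e', 'id' }: CONFLICT
  F → e P T: FIRST \ {ε} = { 'e' } — overlaps FOLLOW(F) on { 'e' }: CONFLICT

P, T have no nullable alternative, so no FIRST/FOLLOW check is needed there.

So the grammar has 2 FIRST/FOLLOW conflicts (marked CONFLICT above).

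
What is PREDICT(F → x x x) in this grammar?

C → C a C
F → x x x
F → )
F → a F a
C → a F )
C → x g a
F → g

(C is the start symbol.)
PREDICT(F → x x x) = (FIRST(RHS) \ {ε}) ∪ (FOLLOW(F) if ε ∈ FIRST(RHS), i.e. RHS ⇒* ε)
FIRST(x x x) = { 'x' }
ε ∉ FIRST(x x x), so FOLLOW(F) is not added.
PREDICT(F → x x x) = { 'x' }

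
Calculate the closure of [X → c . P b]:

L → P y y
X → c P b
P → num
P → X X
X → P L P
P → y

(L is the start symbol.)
To compute CLOSURE, for each item [A → α.Bβ] where B is a non-terminal, add [B → .γ] for all productions B → γ; repeat for the newly added items until nothing changes.

Start with: [X → c . P b]
  [X → c . P b] has the dot before P: add [P → . num], [P → . X X], [P → . y]
  [P → . X X] has the dot before X: add [X → . c P b], [X → . P L P]
No further items can be added.

CLOSURE = { [P → . X X], [P → . num], [P → . y], [X → . P L P], [X → . c P b], [X → c . P b] }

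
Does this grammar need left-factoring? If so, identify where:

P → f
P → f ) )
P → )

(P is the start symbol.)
Left-factoring is needed when two productions for the same non-terminal
share a common prefix on the right-hand side.

Productions for P:
  P → f
  P → f ) )
  P → )

Found common prefix 'f' in productions for P

Answer: Yes, P has productions with common prefix 'f'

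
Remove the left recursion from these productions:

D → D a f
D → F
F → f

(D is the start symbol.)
D → F D'
D' → a f D'
D' → ε
F → f

D is directly left-recursive. The standard transformation for
  A → A α₁ | ... | A α_m | β₁ | ... | β_n
is
  A  → β₁ A' | ... | β_n A'
  A' → α₁ A' | ... | α_m A' | ε

D → F becomes D → F D'
D → D a f becomes D' → a f D'
Add D' → ε

Productions for other non-terminals are unchanged:
  F → f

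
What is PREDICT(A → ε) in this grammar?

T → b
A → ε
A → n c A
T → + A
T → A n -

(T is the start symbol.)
{ $, 'n' }

PREDICT(A → ε) = (FIRST(RHS) \ {ε}) ∪ (FOLLOW(A) if ε ∈ FIRST(RHS), i.e. RHS ⇒* ε)
The right-hand side is ε (FIRST(ε) = { ε }), so the predict set is FOLLOW(A) = { $, 'n' }
PREDICT(A → ε) = { $, 'n' }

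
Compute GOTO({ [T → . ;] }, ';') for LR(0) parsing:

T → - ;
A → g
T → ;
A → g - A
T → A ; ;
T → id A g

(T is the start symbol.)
GOTO(I, ';') = CLOSURE({ [A → αX.β] : [A → α.Xβ] ∈ I, X = ';' })

Items with dot before ';', with the dot advanced:
  [T → . ;] → [T → ; .]
Closure adds nothing (no advanced item has the dot before a non-terminal).

GOTO = { [T → ; .] }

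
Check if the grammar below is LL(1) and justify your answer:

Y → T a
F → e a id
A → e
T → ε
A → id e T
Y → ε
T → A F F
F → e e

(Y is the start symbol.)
A grammar is LL(1) if for each non-terminal N with multiple productions, the predict sets of those productions are pairwise disjoint, where PREDICT(N → α) = (FIRST(α) \ {ε}) ∪ (FOLLOW(N) if α ⇒* ε).

Relevant sets:
  FIRST(T) = { 'e', 'id', ε }
  FIRST(A) = { 'e', 'id' }
  FOLLOW(Y) = { $ }
  FOLLOW(T) = { 'a', 'e' }

For Y:
  PREDICT(Y → T a) = { 'a', 'e', 'id' }
  PREDICT(Y → ε) = { $ }
For F:
  PREDICT(F → e a id) = { 'e' }
  PREDICT(F → e e) = { 'e' }
For A:
  PREDICT(A → e) = { 'e' }
  PREDICT(A → id e T) = { 'id' }
For T:
  PREDICT(T → ε) = { 'a', 'e' }
  PREDICT(T → A F F) = { 'e', 'id' }

Conflict found: Predict set conflict for F: { 'e' }
The grammar is NOT LL(1).

Answer: No. Predict set conflict for F: { 'e' }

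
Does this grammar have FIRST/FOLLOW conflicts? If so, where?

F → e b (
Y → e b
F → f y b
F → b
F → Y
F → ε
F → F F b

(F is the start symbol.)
Yes. F → e b '(' with FOLLOW(F) on { 'e' }; F → f y b with FOLLOW(F) on { 'f' }; F → b with FOLLOW(F) on { 'b' }; F → Y with FOLLOW(F) on { 'e' }; F → F F b with FOLLOW(F) on { 'b', 'e', 'f' }

A FIRST/FOLLOW conflict occurs when a non-terminal N has a nullable alternative N → β (β ⇒* ε) and another alternative N → α with FIRST(α) ∩ FOLLOW(N) ≠ ∅: on such a lookahead the parser cannot decide between expanding α and letting N vanish via β.

Nullable non-terminals: F.
FIRST sets used below: FIRST(Y) = { 'e' }, FIRST(F) = { 'b', 'e', 'f', ε }

F: nullable alternative(s) F → ε; FOLLOW(F) = { $, 'b', 'e', 'f' }
  F → e b (: FIRST \ {ε} = { 'e' } — overlaps FOLLOW(F) on { 'e' }: CONFLICT
  F → f y b: FIRST \ {ε} = { 'f' } — overlaps FOLLOW(F) on { 'f' }: CONFLICT
  F → b: FIRST \ {ε} = { 'b' } — overlaps FOLLOW(F) on { 'b' }: CONFLICT
  F → Y: FIRST \ {ε} = { 'e' } — overlaps FOLLOW(F) on { 'e' }: CONFLICT
  F → ε: FIRST \ {ε} = { } — this is the only nullable alternative, skip
  F → F F b: FIRST \ {ε} = { 'b', 'e', 'f' } — overlaps FOLLOW(F) on { 'b', 'e', 'f' }: CONFLICT

Y has no nullable alternative, so no FIRST/FOLLOW check is needed there.

So the grammar has 5 FIRST/FOLLOW conflicts (marked CONFLICT above).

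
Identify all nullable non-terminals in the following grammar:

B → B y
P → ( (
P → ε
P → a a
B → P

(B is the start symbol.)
A non-terminal is nullable if it can derive ε (the empty string): either it has an ε-production, or it has a production whose right-hand side consists entirely of nullable non-terminals.

ε-productions: P → ε
So P is immediately nullable.
B → P: every symbol on the right is nullable, so B is nullable too.
Every non-terminal is now nullable.
Nullable = { 'B', 'P' }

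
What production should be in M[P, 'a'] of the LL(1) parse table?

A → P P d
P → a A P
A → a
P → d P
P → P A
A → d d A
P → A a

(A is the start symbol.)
To find M[P, 'a'], we find productions for P where 'a' is in the predict set (PREDICT(N → α) = (FIRST(α) \ {ε}) ∪ (FOLLOW(N) if α ⇒* ε)).

Relevant sets:
  FIRST(P) = { 'a', 'd' }
  FIRST(A) = { 'a', 'd' }

P → a A P: PREDICT = { 'a' }
  'a' is in predict set, so this production goes in M[P, 'a']
P → d P: PREDICT = { 'd' }
P → P A: PREDICT = { 'a', 'd' }
  'a' is in predict set, so this production goes in M[P, 'a']
P → A a: PREDICT = { 'a', 'd' }
  'a' is in predict set, so this production goes in M[P, 'a']

M[P, 'a'] = P → a A P, P → P A, P → A a  (a multiply-defined cell — the grammar is not LL(1))

Answer: P → a A P, P → P A, P → A a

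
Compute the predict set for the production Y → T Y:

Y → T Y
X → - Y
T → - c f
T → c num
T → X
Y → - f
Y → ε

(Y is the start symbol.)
{ '-', 'c' }

PREDICT(Y → T Y) = (FIRST(RHS) \ {ε}) ∪ (FOLLOW(Y) if ε ∈ FIRST(RHS), i.e. RHS ⇒* ε)
FIRST(T) = { '-', 'c' }
FIRST(T Y) = { '-', 'c' }
ε ∉ FIRST(T Y), so FOLLOW(Y) is not added.
PREDICT(Y → T Y) = { '-', 'c' }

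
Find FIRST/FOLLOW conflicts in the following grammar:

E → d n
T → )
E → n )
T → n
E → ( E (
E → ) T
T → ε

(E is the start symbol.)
No FIRST/FOLLOW conflicts.

A FIRST/FOLLOW conflict occurs when a non-terminal N has a nullable alternative N → β (β ⇒* ε) and another alternative N → α with FIRST(α) ∩ FOLLOW(N) ≠ ∅: on such a lookahead the parser cannot decide between expanding α and letting N vanish via β.

Nullable non-terminals: T.

T: nullable alternative(s) T → ε; FOLLOW(T) = { $, '(' }
  T → ): FIRST \ {ε} = { ')' } — disjoint from FOLLOW(T)
  T → n: FIRST \ {ε} = { 'n' } — disjoint from FOLLOW(T)
  T → ε: FIRST \ {ε} = { } — this is the only nullable alternative, skip

E has no nullable alternative, so no FIRST/FOLLOW check is needed there.

No FIRST/FOLLOW conflicts found.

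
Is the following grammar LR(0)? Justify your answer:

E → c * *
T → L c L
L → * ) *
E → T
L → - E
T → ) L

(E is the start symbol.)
Yes, the grammar is LR(0)

Augment with E' → E and build the canonical LR(0) collection (I0 = CLOSURE({[E' → . E]}), then GOTO on every symbol after a dot until no new states appear). It has 16 states:
  I0: { [E → . T], [E → . c * *], [E' → . E], [L → . * ) *], [L → . - E], [T → . ) L], [T → . L c L] }  — shift
  I1: { [L → . * ) *], [L → . - E], [T → ) . L] }  — shift
  I2: { [L → * . ) *] }  — shift
  I3: { [E → . T], [E → . c * *], [L → - . E], [L → . * ) *], [L → . - E], [T → . ) L], [T → . L c L] }  — shift
  I4: { [E' → E .] }  — accept
  I5: { [T → L . c L] }  — shift
  I6: { [E → T .] }  — reduce
  I7: { [E → c . * *] }  — shift
  I8: { [E → c * . *] }  — shift
  I9: { [E → c * * .] }  — reduce
  I10: { [L → . * ) *], [L → . - E], [T → L c . L] }  — shift
  I11: { [T → L c L .] }  — reduce
  I12: { [L → - E .] }  — reduce
  I13: { [L → * ) . *] }  — shift
  I14: { [L → * ) * .] }  — reduce
  I15: { [T → ) L .] }  — reduce

Every state is either a pure shift/goto state or contains exactly one complete item and nothing to shift — no conflicts. The grammar is LR(0).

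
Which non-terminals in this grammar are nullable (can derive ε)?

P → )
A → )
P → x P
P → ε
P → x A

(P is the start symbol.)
A non-terminal is nullable if it can derive ε (the empty string): either it has an ε-production, or it has a production whose right-hand side consists entirely of nullable non-terminals.

ε-productions: P → ε
So P is immediately nullable.
No further non-terminal can be added: every production for the remaining non-terminals contains a terminal or a non-nullable non-terminal.
Nullable = { 'P' }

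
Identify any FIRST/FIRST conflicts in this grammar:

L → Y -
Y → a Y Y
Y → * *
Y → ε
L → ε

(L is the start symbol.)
A FIRST/FIRST conflict occurs when two productions N → α and N → β for the same non-terminal have FIRST(α) ∩ FIRST(β) ≠ ∅ (with ε ∈ FIRST of a nullable right-hand side, so two nullable alternatives also conflict).

FIRST sets of the non-terminals at (or reachable through a nullable prefix from) the front of some alternative:
  FIRST(Y) = { '*', 'a', ε }

Productions for L:
  L → Y -: FIRST = { '*', '-', 'a' }
  L → ε: FIRST = { ε }
Productions for Y:
  Y → a Y Y: FIRST = { 'a' }
  Y → * *: FIRST = { '*' }
  Y → ε: FIRST = { ε }

All alternatives of each non-terminal have pairwise disjoint FIRST sets.

Answer: No FIRST/FIRST conflicts.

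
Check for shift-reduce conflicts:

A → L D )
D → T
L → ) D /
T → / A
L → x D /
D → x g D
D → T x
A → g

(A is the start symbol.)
Yes — I8: [D → T .] vs [D → T . x]

Augment with A' → A and build the canonical LR(0) collection (I0 = CLOSURE({[A' → . A]}), then GOTO on every symbol after a dot until no new states appear). It has 19 states:
  I0: { [A → . L D )], [A → . g], [A' → . A], [L → . ) D /], [L → . x D /] }  — shift
  I1: { [D → . T x], [D → . T], [D → . x g D], [L → ) . D /], [T → . / A] }  — shift
  I2: { [A' → A .] }  — accept
  I3: { [A → L . D )], [D → . T x], [D → . T], [D → . x g D], [T → . / A] }  — shift
  I4: { [A → g .] }  — reduce
  I5: { [D → . T x], [D → . T], [D → . x g D], [L → x . D /], [T → . / A] }  — shift
  I6: { [A → . L D )], [A → . g], [L → . ) D /], [L → . x D /], [T → / . A] }  — shift
  I7: { [L → x D . /] }  — shift
  I8: { [D → T . x], [D → T .] }  — shift, reduce
  I9: { [D → x . g D] }  — shift
  I10: { [D → . T x], [D → . T], [D → . x g D], [D → x g . D], [T → . / A] }  — shift
  I11: { [D → x g D .] }  — reduce
  I12: { [D → T x .] }  — reduce
  I13: { [L → x D / .] }  — reduce
  I14: { [T → / A .] }  — reduce
  I15: { [A → L D . )] }  — shift
  I16: { [A → L D ) .] }  — reduce
  I17: { [L → ) D . /] }  — shift
  I18: { [L → ) D / .] }  — reduce

I8 contains reduce item [D → T .] and shift item [D → T . x] — shift-reduce conflict.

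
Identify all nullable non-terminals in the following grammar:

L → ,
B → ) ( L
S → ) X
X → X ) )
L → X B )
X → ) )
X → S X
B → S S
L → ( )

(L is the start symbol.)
A non-terminal is nullable if it can derive ε (the empty string): either it has an ε-production, or it has a production whose right-hand side consists entirely of nullable non-terminals.

There are no ε-productions, so no non-terminal can derive ε.
No non-terminals are nullable.

Answer: None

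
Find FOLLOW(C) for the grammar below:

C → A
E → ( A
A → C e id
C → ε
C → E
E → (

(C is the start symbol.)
{ $, 'e' }

To compute FOLLOW(C), find every occurrence of C on a right-hand side N → α C β: add FIRST(β) \ {ε}, and if β is empty or nullable also add FOLLOW(N). Iterate to a fixed point.

C is the start symbol, so $ ∈ FOLLOW(C).
In A → C e id: C is followed by e id, add FIRST(e id) \ {ε} = { 'e' }

Taking the union: FOLLOW(C) = { $, 'e' }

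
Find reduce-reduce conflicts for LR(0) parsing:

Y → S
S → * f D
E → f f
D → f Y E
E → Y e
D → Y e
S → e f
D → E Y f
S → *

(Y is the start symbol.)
Yes — I17: [D → Y e .] vs [E → Y e .]

A reduce-reduce conflict occurs when an LR(0) state has two complete items [A → α .] and [B → β .] — both call for a reduction, and with no lookahead the parser cannot choose between them.

Augment with Y' → Y and build the canonical LR(0) collection (I0 = CLOSURE({[Y' → . Y]}), then GOTO on every symbol after a dot until no new states appear). It has 20 states:
  I0: { [S → . * f D], [S → . *], [S → . e f], [Y → . S], [Y' → . Y] }  — shift
  I1: { [S → * . f D], [S → * .] }  — shift, reduce
  I2: { [Y → S .] }  — reduce
  I3: { [Y' → Y .] }  — accept
  I4: { [S → e . f] }  — shift
  I5: { [S → e f .] }  — reduce
  I6: { [D → . E Y f], [D → . Y e], [D → . f Y E], [E → . Y e], [E → . f f], [S → * f . D], [S → . * f D], [S → . *], [S → . e f], [Y → . S] }  — shift
  I7: { [S → * f D .] }  — reduce
  I8: { [D → E . Y f], [S → . * f D], [S → . *], [S → . e f], [Y → . S] }  — shift
  I9: { [D → Y . e], [E → Y . e] }  — shift
  I10: { [D → f . Y E], [E → f . f], [S → . * f D], [S → . *], [S → . e f], [Y → . S] }  — shift
  I11: { [D → f Y . E], [E → . Y e], [E → . f f], [S → . * f D], [S → . *], [S → . e f], [Y → . S] }  — shift
  I12: { [E → f f .] }  — reduce
  I13: { [D → f Y E .] }  — reduce
  I14: { [E → Y . e] }  — shift
  I15: { [E → f . f] }  — shift
  I16: { [E → Y e .] }  — reduce
  I17: { [D → Y e .], [E → Y e .] }  — 2 reduces
  I18: { [D → E Y . f] }  — shift
  I19: { [D → E Y f .] }  — reduce

I17 contains complete items [D → Y e .], [E → Y e .] — reduce-reduce conflict.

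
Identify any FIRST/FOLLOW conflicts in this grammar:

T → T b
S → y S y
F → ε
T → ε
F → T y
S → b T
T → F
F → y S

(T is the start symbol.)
A FIRST/FOLLOW conflict occurs when a non-terminal N has a nullable alternative N → β (β ⇒* ε) and another alternative N → α with FIRST(α) ∩ FOLLOW(N) ≠ ∅: on such a lookahead the parser cannot decide between expanding α and letting N vanish via β.

Nullable non-terminals: F, T.
FIRST sets used below: FIRST(T) = { 'b', 'y', ε }, FIRST(F) = { 'b', 'y', ε }

F: nullable alternative(s) F → ε; FOLLOW(F) = { $, 'b', 'y' }
  F → ε: FIRST \ {ε} = { } — this is the only nullable alternative, skip
  F → T y: FIRST \ {ε} = { 'b', 'y' } — overlaps FOLLOW(F) on { 'b', 'y' }: CONFLICT
  F → y S: FIRST \ {ε} = { 'y' } — overlaps FOLLOW(F) on { 'y' }: CONFLICT

T: nullable alternative(s) T → ε, T → F; FOLLOW(T) = { $, 'b', 'y' }
  T → T b: FIRST \ {ε} = { 'b', 'y' } — overlaps FOLLOW(T) on { 'b', 'y' }: CONFLICT
  T → ε: FIRST \ {ε} = { } — disjoint from FOLLOW(T)
  T → F: FIRST \ {ε} = { 'b', 'y' } — overlaps FOLLOW(T) on { 'b', 'y' }: CONFLICT

S has no nullable alternative, so no FIRST/FOLLOW check is needed there.

So the grammar has 4 FIRST/FOLLOW conflicts (marked CONFLICT above).

Answer: Yes. T → T b with FOLLOW(T) on { 'b', 'y' }; T → F with FOLLOW(T) on { 'b', 'y' }; F → T y with FOLLOW(F) on { 'b', 'y' }; F → y S with FOLLOW(F) on { 'y' }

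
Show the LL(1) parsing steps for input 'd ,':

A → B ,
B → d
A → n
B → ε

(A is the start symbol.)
LL(1) parsing maintains a stack (initially the start symbol over $) and the input. At each step: if the stack top is a terminal, match it against the current input token; if it is a non-terminal N, replace it with the RHS of M[N, lookahead] (the unique production whose predict set contains the lookahead).

Stack is shown with the top on the left.

Stack  Input  Action
--------------------
A $    d , $  output A → B ,
B , $  d , $  output B → d
d , $  d , $  match 'd'
, $    , $    match ','
$      $      accept

The string is accepted.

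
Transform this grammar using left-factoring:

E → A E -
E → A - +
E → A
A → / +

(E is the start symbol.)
E → A E'
E' → E -
E' → - +
E' → ε
A → / +

Left-factoring transforms A → αβ₁ | αβ₂ into A → αA' and A' → β₁ | β₂
(α is the longest common prefix among the alternatives). Repeat until
no nonterminal has two alternatives with a common prefix.

Round 1: E has alternatives sharing prefix 'A'. Introduce E': E → A E'
  Add: E' → E -
  Add: E' → - +
  Add: E' → ε

No remaining common prefixes — done.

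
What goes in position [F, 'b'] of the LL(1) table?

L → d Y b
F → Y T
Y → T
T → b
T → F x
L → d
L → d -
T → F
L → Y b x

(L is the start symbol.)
F → Y T

To find M[F, 'b'], we find productions for F where 'b' is in the predict set (PREDICT(N → α) = (FIRST(α) \ {ε}) ∪ (FOLLOW(N) if α ⇒* ε)).

Relevant sets:
  FIRST(Y) = { 'b' }

F → Y T: PREDICT = { 'b' }
  'b' is in predict set, so this production goes in M[F, 'b']

M[F, 'b'] = F → Y T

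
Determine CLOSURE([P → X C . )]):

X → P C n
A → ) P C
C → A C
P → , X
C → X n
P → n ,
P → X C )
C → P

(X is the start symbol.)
Start with: [P → X C . )]
The dot precedes the terminal ')', so nothing is added.

CLOSURE = { [P → X C . )] }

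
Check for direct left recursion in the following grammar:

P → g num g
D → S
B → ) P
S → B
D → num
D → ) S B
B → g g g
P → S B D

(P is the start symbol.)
P → g num g: starts with g
D → S: starts with S
B → ) P: starts with ')'
S → B: starts with B
D → num: starts with num
D → ) S B: starts with ')'
B → g g g: starts with g
P → S B D: starts with S

No direct left recursion found.

Answer: No direct left recursion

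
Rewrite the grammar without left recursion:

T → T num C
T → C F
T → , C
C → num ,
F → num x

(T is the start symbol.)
T is directly left-recursive. The standard transformation for
  A → A α₁ | ... | A α_m | β₁ | ... | β_n
is
  A  → β₁ A' | ... | β_n A'
  A' → α₁ A' | ... | α_m A' | ε

T → C F becomes T → C F T'
T → , C becomes T → , C T'
T → T num C becomes T' → num C T'
Add T' → ε

Productions for other non-terminals are unchanged:
  C → num ,
  F → num x

Resulting grammar:
T → C F T'
T → , C T'
T' → num C T'
T' → ε
C → num ,
F → num x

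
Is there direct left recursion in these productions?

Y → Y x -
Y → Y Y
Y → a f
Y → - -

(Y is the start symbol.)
Yes, Y is left-recursive

Direct left recursion occurs when N → N α for some non-terminal N (the right-hand side begins with the left-hand side itself).

Y → Y x -: LEFT RECURSIVE (starts with Y)
Y → Y Y: LEFT RECURSIVE (starts with Y)
Y → a f: starts with a
Y → - -: starts with '-'

The grammar has direct left recursion on: Y.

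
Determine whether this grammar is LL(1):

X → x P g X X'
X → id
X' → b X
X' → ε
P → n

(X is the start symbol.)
A grammar is LL(1) if for each non-terminal N with multiple productions, the predict sets of those productions are pairwise disjoint, where PREDICT(N → α) = (FIRST(α) \ {ε}) ∪ (FOLLOW(N) if α ⇒* ε).

Relevant sets:
  FOLLOW(X') = { $, 'b' }

For X:
  PREDICT(X → x P g X X') = { 'x' }
  PREDICT(X → id) = { 'id' }
For X':
  PREDICT(X' → b X) = { 'b' }
  PREDICT(X' → ε) = { $, 'b' }
P has a single production, so nothing to check there.

Conflict found: Predict set conflict for X': { 'b' }
The grammar is NOT LL(1).

Answer: No. Predict set conflict for X': { 'b' }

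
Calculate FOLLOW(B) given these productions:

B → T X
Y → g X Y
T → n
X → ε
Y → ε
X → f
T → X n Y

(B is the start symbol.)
To compute FOLLOW(B), find every occurrence of B on a right-hand side N → α B β: add FIRST(β) \ {ε}, and if β is empty or nullable also add FOLLOW(N). Iterate to a fixed point.

B is the start symbol, so $ ∈ FOLLOW(B).
B does not occur on any right-hand side.

Taking the union: FOLLOW(B) = { $ }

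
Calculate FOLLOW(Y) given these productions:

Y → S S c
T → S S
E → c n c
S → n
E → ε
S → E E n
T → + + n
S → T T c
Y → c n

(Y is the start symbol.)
{ $ }

To compute FOLLOW(Y), find every occurrence of Y on a right-hand side N → α Y β: add FIRST(β) \ {ε}, and if β is empty or nullable also add FOLLOW(N). Iterate to a fixed point.

Y is the start symbol, so $ ∈ FOLLOW(Y).
Y does not occur on any right-hand side.

Taking the union: FOLLOW(Y) = { $ }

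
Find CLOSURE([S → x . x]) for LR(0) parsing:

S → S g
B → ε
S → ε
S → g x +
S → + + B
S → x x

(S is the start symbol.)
To compute CLOSURE, for each item [A → α.Bβ] where B is a non-terminal, add [B → .γ] for all productions B → γ; repeat for the newly added items until nothing changes.

Start with: [S → x . x]
The dot precedes the terminal x, so nothing is added.

CLOSURE = { [S → x . x] }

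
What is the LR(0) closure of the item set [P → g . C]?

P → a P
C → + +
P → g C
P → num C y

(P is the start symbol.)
To compute CLOSURE, for each item [A → α.Bβ] where B is a non-terminal, add [B → .γ] for all productions B → γ; repeat for the newly added items until nothing changes.

Start with: [P → g . C]
  [P → g . C] has the dot before C: add [C → . + +]
No further items can be added.

CLOSURE = { [C → . + +], [P → g . C] }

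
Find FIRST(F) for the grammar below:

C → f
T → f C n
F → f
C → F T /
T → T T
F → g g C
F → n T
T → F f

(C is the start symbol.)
{ 'f', 'g', 'n' }

From F → f:
  - f is a terminal: add 'f' and stop
From F → g g C:
  - g is a terminal: add 'g' and stop
From F → n T:
  - n is a terminal: add 'n' and stop

Collecting: FIRST(F) = { 'f', 'g', 'n' }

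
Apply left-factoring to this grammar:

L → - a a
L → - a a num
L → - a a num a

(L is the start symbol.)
Left-factoring transforms A → αβ₁ | αβ₂ into A → αA' and A' → β₁ | β₂
(α is the longest common prefix among the alternatives). Repeat until
no nonterminal has two alternatives with a common prefix.

Round 1: L has alternatives sharing prefix '- a a'. Introduce L': L → - a a L'
  Add: L' → ε
  Add: L' → num
  Add: L' → num a

Round 2: L' has alternatives sharing prefix 'num'. Introduce L'': L' → num L''
  Add: L'' → ε
  Add: L'' → a

No remaining common prefixes — done.

Resulting grammar:
L → - a a L'
L' → ε
L' → num L''
L'' → ε
L'' → a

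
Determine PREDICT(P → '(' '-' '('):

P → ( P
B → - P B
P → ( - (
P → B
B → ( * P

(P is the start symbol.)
PREDICT(P → '(' '-' '(') = (FIRST(RHS) \ {ε}) ∪ (FOLLOW(P) if ε ∈ FIRST(RHS), i.e. RHS ⇒* ε)
FIRST('(' '-' '(') = { '(' }
ε ∉ FIRST('(' '-' '('), so FOLLOW(P) is not added.
PREDICT(P → '(' '-' '(') = { '(' }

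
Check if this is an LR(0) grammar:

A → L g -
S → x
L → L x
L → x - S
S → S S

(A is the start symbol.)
A grammar is LR(0) if no state in the canonical LR(0) collection has:
  - both a shift item (dot before a terminal) and a complete item (shift-reduce conflict), or
  - two or more complete items (reduce-reduce conflict; the accept item [A' → A .] counts as a complete item here).

Augment with A' → A and build the canonical LR(0) collection (I0 = CLOSURE({[A' → . A]}), then GOTO on every symbol after a dot until no new states appear). It has 11 states:
  I0: { [A → . L g -], [A' → . A], [L → . L x], [L → . x - S] }  — shift
  I1: { [A' → A .] }  — accept
  I2: { [A → L . g -], [L → L . x] }  — shift
  I3: { [L → x . - S] }  — shift
  I4: { [L → x - . S], [S → . S S], [S → . x] }  — shift
  I5: { [L → x - S .], [S → . S S], [S → . x], [S → S . S] }  — shift, reduce
  I6: { [S → x .] }  — reduce
  I7: { [S → . S S], [S → . x], [S → S . S], [S → S S .] }  — shift, reduce
  I8: { [A → L g . -] }  — shift
  I9: { [L → L x .] }  — reduce
  I10: { [A → L g - .] }  — reduce

Conflict in state I5:
  Shift-reduce conflict between [L → x - S .] and [S → . x]
So the grammar is NOT LR(0).

Answer: No. Shift-reduce conflict between [L → x - S .] and [S → . x]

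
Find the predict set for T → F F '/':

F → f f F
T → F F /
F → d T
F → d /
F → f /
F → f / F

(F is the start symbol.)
PREDICT(T → F F '/') = (FIRST(RHS) \ {ε}) ∪ (FOLLOW(T) if ε ∈ FIRST(RHS), i.e. RHS ⇒* ε)
FIRST(F) = { 'd', 'f' }
FIRST(F F '/') = { 'd', 'f' }
ε ∉ FIRST(F F '/'), so FOLLOW(T) is not added.
PREDICT(T → F F '/') = { 'd', 'f' }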